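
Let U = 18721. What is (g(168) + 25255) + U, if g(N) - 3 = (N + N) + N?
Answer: 44483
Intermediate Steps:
g(N) = 3 + 3*N (g(N) = 3 + ((N + N) + N) = 3 + (2*N + N) = 3 + 3*N)
(g(168) + 25255) + U = ((3 + 3*168) + 25255) + 18721 = ((3 + 504) + 25255) + 18721 = (507 + 25255) + 18721 = 25762 + 18721 = 44483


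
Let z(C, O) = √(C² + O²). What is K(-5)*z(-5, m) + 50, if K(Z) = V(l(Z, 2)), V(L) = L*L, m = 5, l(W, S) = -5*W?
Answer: 50 + 3125*√2 ≈ 4469.4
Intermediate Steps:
V(L) = L²
K(Z) = 25*Z² (K(Z) = (-5*Z)² = 25*Z²)
K(-5)*z(-5, m) + 50 = (25*(-5)²)*√((-5)² + 5²) + 50 = (25*25)*√(25 + 25) + 50 = 625*√50 + 50 = 625*(5*√2) + 50 = 3125*√2 + 50 = 50 + 3125*√2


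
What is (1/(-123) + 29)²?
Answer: 12716356/15129 ≈ 840.53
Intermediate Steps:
(1/(-123) + 29)² = (-1/123 + 29)² = (3566/123)² = 12716356/15129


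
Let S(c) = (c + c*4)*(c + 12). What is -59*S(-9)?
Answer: 7965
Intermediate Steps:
S(c) = 5*c*(12 + c) (S(c) = (c + 4*c)*(12 + c) = (5*c)*(12 + c) = 5*c*(12 + c))
-59*S(-9) = -295*(-9)*(12 - 9) = -295*(-9)*3 = -59*(-135) = 7965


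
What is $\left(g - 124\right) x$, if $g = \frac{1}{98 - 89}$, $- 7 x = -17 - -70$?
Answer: $\frac{59095}{63} \approx 938.02$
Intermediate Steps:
$x = - \frac{53}{7}$ ($x = - \frac{-17 - -70}{7} = - \frac{-17 + 70}{7} = \left(- \frac{1}{7}\right) 53 = - \frac{53}{7} \approx -7.5714$)
$g = \frac{1}{9} \approx 0.11111$
$\left(g - 124\right) x = \left(\frac{1}{9} - 124\right) \left(- \frac{53}{7}\right) = \left(- \frac{1115}{9}\right) \left(- \frac{53}{7}\right) = \frac{59095}{63}$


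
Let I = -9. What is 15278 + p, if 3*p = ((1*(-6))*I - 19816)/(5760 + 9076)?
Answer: 339986731/22254 ≈ 15278.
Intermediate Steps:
p = -9881/22254 (p = (((1*(-6))*(-9) - 19816)/(5760 + 9076))/3 = ((-6*(-9) - 19816)/14836)/3 = ((54 - 19816)*(1/14836))/3 = (-19762*1/14836)/3 = (⅓)*(-9881/7418) = -9881/22254 ≈ -0.44401)
15278 + p = 15278 - 9881/22254 = 339986731/22254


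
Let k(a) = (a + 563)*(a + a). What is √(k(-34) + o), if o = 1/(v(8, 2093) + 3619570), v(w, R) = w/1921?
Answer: I*√1739134920449800162786710/6953193978 ≈ 189.66*I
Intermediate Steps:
v(w, R) = w/1921 (v(w, R) = w*(1/1921) = w/1921)
k(a) = 2*a*(563 + a) (k(a) = (563 + a)*(2*a) = 2*a*(563 + a))
o = 1921/6953193978 (o = 1/((1/1921)*8 + 3619570) = 1/(8/1921 + 3619570) = 1/(6953193978/1921) = 1921/6953193978 ≈ 2.7628e-7)
√(k(-34) + o) = √(2*(-34)*(563 - 34) + 1921/6953193978) = √(2*(-34)*529 + 1921/6953193978) = √(-35972 + 1921/6953193978) = √(-250120293774695/6953193978) = I*√1739134920449800162786710/6953193978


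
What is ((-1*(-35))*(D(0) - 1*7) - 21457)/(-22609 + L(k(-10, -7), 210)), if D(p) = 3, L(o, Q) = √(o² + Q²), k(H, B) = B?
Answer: 162762191/170374244 + 50393*√901/170374244 ≈ 0.96420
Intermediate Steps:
L(o, Q) = √(Q² + o²)
((-1*(-35))*(D(0) - 1*7) - 21457)/(-22609 + L(k(-10, -7), 210)) = ((-1*(-35))*(3 - 1*7) - 21457)/(-22609 + √(210² + (-7)²)) = (35*(3 - 7) - 21457)/(-22609 + √(44100 + 49)) = (35*(-4) - 21457)/(-22609 + √44149) = (-140 - 21457)/(-22609 + 7*√901) = -21597/(-22609 + 7*√901)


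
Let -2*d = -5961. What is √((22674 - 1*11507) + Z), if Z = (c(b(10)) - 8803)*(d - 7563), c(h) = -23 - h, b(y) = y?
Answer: √40502137 ≈ 6364.1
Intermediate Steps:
d = 5961/2 (d = -½*(-5961) = 5961/2 ≈ 2980.5)
Z = 40490970 (Z = ((-23 - 1*10) - 8803)*(5961/2 - 7563) = ((-23 - 10) - 8803)*(-9165/2) = (-33 - 8803)*(-9165/2) = -8836*(-9165/2) = 40490970)
√((22674 - 1*11507) + Z) = √((22674 - 1*11507) + 40490970) = √((22674 - 11507) + 40490970) = √(11167 + 40490970) = √40502137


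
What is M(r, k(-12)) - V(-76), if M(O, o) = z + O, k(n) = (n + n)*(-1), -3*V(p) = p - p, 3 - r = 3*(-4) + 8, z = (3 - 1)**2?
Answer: 11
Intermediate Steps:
z = 4 (z = 2**2 = 4)
r = 7 (r = 3 - (3*(-4) + 8) = 3 - (-12 + 8) = 3 - 1*(-4) = 3 + 4 = 7)
V(p) = 0 (V(p) = -(p - p)/3 = -1/3*0 = 0)
k(n) = -2*n (k(n) = (2*n)*(-1) = -2*n)
M(O, o) = 4 + O
M(r, k(-12)) - V(-76) = (4 + 7) - 1*0 = 11 + 0 = 11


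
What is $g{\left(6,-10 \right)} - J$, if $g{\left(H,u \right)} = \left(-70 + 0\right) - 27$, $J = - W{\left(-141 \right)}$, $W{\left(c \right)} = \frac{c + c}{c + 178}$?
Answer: $- \frac{3871}{37} \approx -104.62$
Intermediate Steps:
$W{\left(c \right)} = \frac{2 c}{178 + c}$
$J = \frac{282}{37}$ ($J = - \frac{2 \left(-141\right)}{178 - 141} = - \frac{2 \left(-141\right)}{37} = \left(-1\right) \left(- \frac{282}{37}\right) = \frac{282}{37} \approx 7.6216$)
$g{\left(H,u \right)} = -97$ ($g{\left(H,u \right)} = -70 - 27 = -97$)
$g{\left(6,-10 \right)} - J = -97 - \frac{282}{37} = - \frac{3871}{37}$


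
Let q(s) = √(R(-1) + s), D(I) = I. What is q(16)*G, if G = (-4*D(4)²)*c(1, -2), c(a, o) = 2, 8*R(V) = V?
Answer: -32*√254 ≈ -510.00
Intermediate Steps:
R(V) = V/8
q(s) = √(-⅛ + s) (q(s) = √((⅛)*(-1) + s) = √(-⅛ + s))
G = -128 (G = -4*4²*2 = -4*16*2 = -64*2 = -128)
q(16)*G = (√(-2 + 16*16)/4)*(-128) = (√(-2 + 256)/4)*(-128) = (√254/4)*(-128) = -32*√254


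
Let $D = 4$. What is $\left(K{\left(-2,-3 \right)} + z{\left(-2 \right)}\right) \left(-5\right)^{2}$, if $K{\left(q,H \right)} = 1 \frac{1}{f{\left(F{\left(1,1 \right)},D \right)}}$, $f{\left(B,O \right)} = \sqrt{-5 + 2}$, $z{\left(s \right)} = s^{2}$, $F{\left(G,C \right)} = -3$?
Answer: $100 - \frac{25 i \sqrt{3}}{3} \approx 100.0 - 14.434 i$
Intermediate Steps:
$f{\left(B,O \right)} = i \sqrt{3}$ ($f{\left(B,O \right)} = \sqrt{-3} = i \sqrt{3}$)
$K{\left(q,H \right)} = - \frac{i \sqrt{3}}{3}$ ($K{\left(q,H \right)} = 1 \frac{1}{i \sqrt{3}} = 1 \left(- \frac{i \sqrt{3}}{3}\right) = - \frac{i \sqrt{3}}{3}$)
$\left(K{\left(-2,-3 \right)} + z{\left(-2 \right)}\right) \left(-5\right)^{2} = \left(- \frac{i \sqrt{3}}{3} + \left(-2\right)^{2}\right) \left(-5\right)^{2} = \left(- \frac{i \sqrt{3}}{3} + 4\right) 25 = \left(4 - \frac{i \sqrt{3}}{3}\right) 25 = 100 - \frac{25 i \sqrt{3}}{3}$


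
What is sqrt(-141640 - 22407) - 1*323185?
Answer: -323185 + I*sqrt(164047) ≈ -3.2319e+5 + 405.03*I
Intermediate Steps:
sqrt(-141640 - 22407) - 1*323185 = sqrt(-164047) - 323185 = I*sqrt(164047) - 323185 = -323185 + I*sqrt(164047)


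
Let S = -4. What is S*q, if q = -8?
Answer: 32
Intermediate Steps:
S*q = -4*(-8) = 32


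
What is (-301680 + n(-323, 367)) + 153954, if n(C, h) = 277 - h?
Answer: -147816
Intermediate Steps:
(-301680 + n(-323, 367)) + 153954 = (-301680 + (277 - 1*367)) + 153954 = (-301680 + (277 - 367)) + 153954 = (-301680 - 90) + 153954 = -301770 + 153954 = -147816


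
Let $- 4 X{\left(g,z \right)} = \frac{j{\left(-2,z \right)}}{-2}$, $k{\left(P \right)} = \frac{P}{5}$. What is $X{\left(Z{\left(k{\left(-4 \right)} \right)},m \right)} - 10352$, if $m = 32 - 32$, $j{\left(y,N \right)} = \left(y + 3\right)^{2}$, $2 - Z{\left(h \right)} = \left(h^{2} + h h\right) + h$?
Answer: $- \frac{82815}{8} \approx -10352.0$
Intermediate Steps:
$k{\left(P \right)} = \frac{P}{5}$ ($k{\left(P \right)} = P \frac{1}{5} = \frac{P}{5}$)
$Z{\left(h \right)} = 2 - h - 2 h^{2}$ ($Z{\left(h \right)} = 2 - \left(\left(h^{2} + h h\right) + h\right) = 2 - \left(\left(h^{2} + h^{2}\right) + h\right) = 2 - \left(2 h^{2} + h\right) = 2 - \left(h + 2 h^{2}\right) = 2 - h - 2 h^{2}$)
$j{\left(y,N \right)} = \left(3 + y\right)^{2}$
$m = 0$
$X{\left(g,z \right)} = \frac{1}{8}$ ($X{\left(g,z \right)} = - \frac{\left(3 - 2\right)^{2} \frac{1}{-2}}{4} = - \frac{1^{2} \left(- \frac{1}{2}\right)}{4} = - \frac{1 \left(- \frac{1}{2}\right)}{4} = \left(- \frac{1}{4}\right) \left(- \frac{1}{2}\right) = \frac{1}{8}$)
$X{\left(Z{\left(k{\left(-4 \right)} \right)},m \right)} - 10352 = \frac{1}{8} - 10352 = - \frac{82815}{8}$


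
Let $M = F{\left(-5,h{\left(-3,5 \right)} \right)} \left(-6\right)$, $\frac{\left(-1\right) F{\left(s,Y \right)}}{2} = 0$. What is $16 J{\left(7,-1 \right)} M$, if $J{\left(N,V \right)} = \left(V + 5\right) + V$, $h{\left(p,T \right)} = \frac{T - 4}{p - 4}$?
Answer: $0$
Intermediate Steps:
$h{\left(p,T \right)} = \frac{-4 + T}{-4 + p}$
$F{\left(s,Y \right)} = 0$ ($F{\left(s,Y \right)} = \left(-2\right) 0 = 0$)
$J{\left(N,V \right)} = 5 + 2 V$ ($J{\left(N,V \right)} = \left(5 + V\right) + V = 5 + 2 V$)
$M = 0$ ($M = 0 \left(-6\right) = 0$)
$16 J{\left(7,-1 \right)} M = 16 \left(5 + 2 \left(-1\right)\right) 0 = 16 \left(5 - 2\right) 0 = 16 \cdot 3 \cdot 0 = 48 \cdot 0 = 0$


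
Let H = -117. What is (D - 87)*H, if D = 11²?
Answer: -3978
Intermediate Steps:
D = 121
(D - 87)*H = (121 - 87)*(-117) = 34*(-117) = -3978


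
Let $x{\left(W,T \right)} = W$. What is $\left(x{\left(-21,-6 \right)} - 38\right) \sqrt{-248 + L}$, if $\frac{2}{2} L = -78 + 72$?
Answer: $- 59 i \sqrt{254} \approx - 940.31 i$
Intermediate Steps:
$L = -6$ ($L = -78 + 72 = -6$)
$\left(x{\left(-21,-6 \right)} - 38\right) \sqrt{-248 + L} = \left(-21 - 38\right) \sqrt{-248 - 6} = - 59 \sqrt{-254} = - 59 i \sqrt{254}$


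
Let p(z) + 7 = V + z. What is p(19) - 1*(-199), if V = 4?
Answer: 215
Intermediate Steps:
p(z) = -3 + z (p(z) = -7 + (4 + z) = -3 + z)
p(19) - 1*(-199) = (-3 + 19) - 1*(-199) = 16 + 199 = 215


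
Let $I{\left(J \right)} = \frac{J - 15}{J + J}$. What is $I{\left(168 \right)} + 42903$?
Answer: $\frac{4805187}{112} \approx 42903.0$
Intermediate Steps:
$I{\left(J \right)} = \frac{-15 + J}{2 J}$
$I{\left(168 \right)} + 42903 = \frac{-15 + 168}{2 \cdot 168} + 42903 = \frac{1}{2} \cdot \frac{1}{168} \cdot 153 + 42903 = \frac{51}{112} + 42903 = \frac{4805187}{112}$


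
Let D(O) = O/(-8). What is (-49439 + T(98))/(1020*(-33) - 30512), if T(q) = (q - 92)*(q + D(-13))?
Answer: 195365/256688 ≈ 0.76110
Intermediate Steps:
D(O) = -O/8 (D(O) = O*(-⅛) = -O/8)
T(q) = (-92 + q)*(13/8 + q) (T(q) = (q - 92)*(q - ⅛*(-13)) = (-92 + q)*(q + 13/8) = (-92 + q)*(13/8 + q))
(-49439 + T(98))/(1020*(-33) - 30512) = (-49439 + (-299/2 + 98² - 723/8*98))/(1020*(-33) - 30512) = (-49439 + (-299/2 + 9604 - 35427/4))/(-33660 - 30512) = (-49439 + 2391/4)/(-64172) = -195365/4*(-1/64172) = 195365/256688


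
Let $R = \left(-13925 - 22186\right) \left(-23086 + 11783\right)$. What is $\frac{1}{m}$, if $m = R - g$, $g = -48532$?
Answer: $\frac{1}{408211165} \approx 2.4497 \cdot 10^{-9}$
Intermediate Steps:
$R = 408162633$ ($R = \left(-36111\right) \left(-11303\right) = 408162633$)
$m = 408211165$ ($m = 408162633 - -48532 = 408162633 + 48532 = 408211165$)
$\frac{1}{m} = \frac{1}{408211165}$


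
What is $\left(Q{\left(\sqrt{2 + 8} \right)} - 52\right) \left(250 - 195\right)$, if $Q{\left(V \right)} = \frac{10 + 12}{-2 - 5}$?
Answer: $- \frac{21230}{7} \approx -3032.9$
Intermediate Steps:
$Q{\left(V \right)} = - \frac{22}{7}$ ($Q{\left(V \right)} = \frac{22}{-7} = 22 \left(- \frac{1}{7}\right) = - \frac{22}{7}$)
$\left(Q{\left(\sqrt{2 + 8} \right)} - 52\right) \left(250 - 195\right) = \left(- \frac{22}{7} - 52\right) \left(250 - 195\right) = \left(- \frac{386}{7}\right) 55 = - \frac{21230}{7}$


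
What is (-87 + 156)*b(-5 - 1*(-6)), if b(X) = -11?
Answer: -759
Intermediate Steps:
(-87 + 156)*b(-5 - 1*(-6)) = (-87 + 156)*(-11) = 69*(-11) = -759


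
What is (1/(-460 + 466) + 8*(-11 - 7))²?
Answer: 744769/36 ≈ 20688.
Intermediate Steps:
(1/(-460 + 466) + 8*(-11 - 7))² = (1/6 + 8*(-18))² = (⅙ - 144)² = (-863/6)² = 744769/36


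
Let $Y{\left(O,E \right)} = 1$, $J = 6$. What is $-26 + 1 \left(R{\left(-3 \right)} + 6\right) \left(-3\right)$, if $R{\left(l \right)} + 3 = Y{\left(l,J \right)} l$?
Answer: $-26$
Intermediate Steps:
$R{\left(l \right)} = -3 + l$ ($R{\left(l \right)} = -3 + 1 l = -3 + l$)
$-26 + 1 \left(R{\left(-3 \right)} + 6\right) \left(-3\right) = -26 + 1 \left(\left(-3 - 3\right) + 6\right) \left(-3\right) = -26 + 1 \left(-6 + 6\right) \left(-3\right) = -26 + 1 \cdot 0 \left(-3\right) = -26 + 0 \left(-3\right) = -26 + 0 = -26$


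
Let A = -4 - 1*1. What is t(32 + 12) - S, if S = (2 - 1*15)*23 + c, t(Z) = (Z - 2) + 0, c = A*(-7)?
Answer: 306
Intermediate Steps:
A = -5 (A = -4 - 1 = -5)
c = 35 (c = -5*(-7) = 35)
t(Z) = -2 + Z (t(Z) = (-2 + Z) + 0 = -2 + Z)
S = -264 (S = (2 - 1*15)*23 + 35 = (2 - 15)*23 + 35 = -13*23 + 35 = -299 + 35 = -264)
t(32 + 12) - S = (-2 + (32 + 12)) - 1*(-264) = (-2 + 44) + 264 = 42 + 264 = 306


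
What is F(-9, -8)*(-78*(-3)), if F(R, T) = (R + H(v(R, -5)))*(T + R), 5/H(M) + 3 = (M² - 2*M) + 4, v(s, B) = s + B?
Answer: 178568/5 ≈ 35714.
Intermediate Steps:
v(s, B) = B + s
H(M) = 5/(1 + M² - 2*M) (H(M) = 5/(-3 + ((M² - 2*M) + 4)) = 5/(-3 + (4 + M² - 2*M)) = 5/(1 + M² - 2*M))
F(R, T) = (R + T)*(R + 5/(11 + (-5 + R)² - 2*R)) (F(R, T) = (R + 5/(1 + (-5 + R)² - 2*(-5 + R)))*(T + R) = (R + 5/(1 + (-5 + R)² + (10 - 2*R)))*(R + T) = (R + 5/(11 + (-5 + R)² - 2*R))*(R + T) = (R + T)*(R + 5/(11 + (-5 + R)² - 2*R)))
F(-9, -8)*(-78*(-3)) = ((5*(-9) + 5*(-8) - 9*(-9 - 8)*(11 + (-5 - 9)² - 2*(-9)))/(11 + (-5 - 9)² - 2*(-9)))*(-78*(-3)) = ((-45 - 40 - 9*(-17)*(11 + (-14)² + 18))/(11 + (-14)² + 18))*234 = ((-45 - 40 - 9*(-17)*(11 + 196 + 18))/(11 + 196 + 18))*234 = ((-45 - 40 - 9*(-17)*225)/225)*234 = ((-45 - 40 + 34425)/225)*234 = ((1/225)*34340)*234 = (6868/45)*234 = 178568/5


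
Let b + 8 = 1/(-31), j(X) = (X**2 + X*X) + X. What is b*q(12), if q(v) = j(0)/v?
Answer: 0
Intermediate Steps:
j(X) = X + 2*X**2 (j(X) = (X**2 + X**2) + X = 2*X**2 + X = X + 2*X**2)
q(v) = 0 (q(v) = (0*(1 + 2*0))/v = (0*(1 + 0))/v = (0*1)/v = 0/v = 0)
b = -249/31 (b = -8 + 1/(-31) = -8 + 1*(-1/31) = -8 - 1/31 = -249/31 ≈ -8.0323)
b*q(12) = -249/31*0 = 0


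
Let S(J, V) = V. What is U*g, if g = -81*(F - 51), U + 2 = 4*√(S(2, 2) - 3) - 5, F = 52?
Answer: 567 - 324*I ≈ 567.0 - 324.0*I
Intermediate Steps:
U = -7 + 4*I (U = -2 + (4*√(2 - 3) - 5) = -2 + (4*√(-1) - 5) = -2 + (4*I - 5) = -2 + (-5 + 4*I) = -7 + 4*I ≈ -7.0 + 4.0*I)
g = -81 (g = -81*(52 - 51) = -81*1 = -81)
U*g = (-7 + 4*I)*(-81) = 567 - 324*I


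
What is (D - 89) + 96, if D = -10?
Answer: -3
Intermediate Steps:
(D - 89) + 96 = (-10 - 89) + 96 = -99 + 96 = -3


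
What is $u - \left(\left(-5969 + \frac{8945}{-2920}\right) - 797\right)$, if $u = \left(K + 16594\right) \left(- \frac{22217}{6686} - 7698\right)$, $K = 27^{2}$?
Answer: $- \frac{260444761456601}{1952312} \approx -1.334 \cdot 10^{8}$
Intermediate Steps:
$K = 729$
$u = - \frac{891979372535}{6686}$ ($u = \left(729 + 16594\right) \left(- \frac{22217}{6686} - 7698\right) = 17323 \left(\left(-22217\right) \frac{1}{6686} - 7698\right) = 17323 \left(- \frac{22217}{6686} - 7698\right) = 17323 \left(- \frac{51491045}{6686}\right) = - \frac{891979372535}{6686} \approx -1.3341 \cdot 10^{8}$)
$u - \left(\left(-5969 + \frac{8945}{-2920}\right) - 797\right) = - \frac{891979372535}{6686} - \left(\left(-5969 + \frac{8945}{-2920}\right) - 797\right) = - \frac{891979372535}{6686} - \left(\left(-5969 + 8945 \left(- \frac{1}{2920}\right)\right) - 797\right) = - \frac{891979372535}{6686} - \left(\left(-5969 - \frac{1789}{584}\right) - 797\right) = - \frac{891979372535}{6686} - \left(- \frac{3487685}{584} - 797\right) = - \frac{891979372535}{6686} - - \frac{3953133}{584} = - \frac{891979372535}{6686} + \frac{3953133}{584} = - \frac{260444761456601}{1952312}$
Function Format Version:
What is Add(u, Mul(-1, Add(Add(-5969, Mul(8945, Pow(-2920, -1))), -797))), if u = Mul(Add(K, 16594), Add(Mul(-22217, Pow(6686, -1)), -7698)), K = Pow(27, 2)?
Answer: Rational(-260444761456601, 1952312) ≈ -1.3340e+8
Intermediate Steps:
K = 729
u = Rational(-891979372535, 6686) (u = Mul(Add(729, 16594), Add(Mul(-22217, Pow(6686, -1)), -7698)) = Mul(17323, Add(Mul(-22217, Rational(1, 6686)), -7698)) = Mul(17323, Add(Rational(-22217, 6686), -7698)) = Mul(17323, Rational(-51491045, 6686)) = Rational(-891979372535, 6686) ≈ -1.3341e+8)
Add(u, Mul(-1, Add(Add(-5969, Mul(8945, Pow(-2920, -1))), -797))) = Add(Rational(-891979372535, 6686), Mul(-1, Add(Add(-5969, Mul(8945, Pow(-2920, -1))), -797))) = Add(Rational(-891979372535, 6686), Mul(-1, Add(Add(-5969, Mul(8945, Rational(-1, 2920))), -797))) = Add(Rational(-891979372535, 6686), Mul(-1, Add(Add(-5969, Rational(-1789, 584)), -797))) = Add(Rational(-891979372535, 6686), Mul(-1, Add(Rational(-3487685, 584), -797))) = Add(Rational(-891979372535, 6686), Mul(-1, Rational(-3953133, 584))) = Add(Rational(-891979372535, 6686), Rational(3953133, 584)) = Rational(-260444761456601, 1952312)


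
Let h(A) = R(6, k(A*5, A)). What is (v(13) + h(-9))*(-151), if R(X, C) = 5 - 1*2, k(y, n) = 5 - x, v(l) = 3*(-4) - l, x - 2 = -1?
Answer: 3322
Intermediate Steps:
x = 1 (x = 2 - 1 = 1)
v(l) = -12 - l
k(y, n) = 4 (k(y, n) = 5 - 1*1 = 5 - 1 = 4)
R(X, C) = 3 (R(X, C) = 5 - 2 = 3)
h(A) = 3
(v(13) + h(-9))*(-151) = ((-12 - 1*13) + 3)*(-151) = ((-12 - 13) + 3)*(-151) = (-25 + 3)*(-151) = -22*(-151) = 3322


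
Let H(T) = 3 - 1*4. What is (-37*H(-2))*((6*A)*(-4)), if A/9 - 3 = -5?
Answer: 15984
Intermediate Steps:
A = -18 (A = 27 + 9*(-5) = 27 - 45 = -18)
H(T) = -1 (H(T) = 3 - 4 = -1)
(-37*H(-2))*((6*A)*(-4)) = (-37*(-1))*((6*(-18))*(-4)) = 37*(-108*(-4)) = 37*432 = 15984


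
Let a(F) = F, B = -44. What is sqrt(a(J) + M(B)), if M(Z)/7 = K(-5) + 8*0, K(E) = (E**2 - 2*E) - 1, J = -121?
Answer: 3*sqrt(13) ≈ 10.817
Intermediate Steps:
K(E) = -1 + E**2 - 2*E
M(Z) = 238 (M(Z) = 7*((-1 + (-5)**2 - 2*(-5)) + 8*0) = 7*((-1 + 25 + 10) + 0) = 7*(34 + 0) = 7*34 = 238)
sqrt(a(J) + M(B)) = sqrt(-121 + 238) = sqrt(117) = 3*sqrt(13)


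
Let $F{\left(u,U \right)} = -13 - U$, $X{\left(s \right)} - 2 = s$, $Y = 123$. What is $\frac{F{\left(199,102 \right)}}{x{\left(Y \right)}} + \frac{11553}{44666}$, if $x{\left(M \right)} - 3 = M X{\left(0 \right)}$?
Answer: $- \frac{2259893}{11121834} \approx -0.20319$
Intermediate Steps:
$X{\left(s \right)} = 2 + s$
$x{\left(M \right)} = 3 + 2 M$ ($x{\left(M \right)} = 3 + M \left(2 + 0\right) = 3 + M 2 = 3 + 2 M$)
$\frac{F{\left(199,102 \right)}}{x{\left(Y \right)}} + \frac{11553}{44666} = \frac{-13 - 102}{3 + 2 \cdot 123} + \frac{11553}{44666} = \frac{-13 - 102}{3 + 246} + 11553 \cdot \frac{1}{44666} = - \frac{115}{249} + \frac{11553}{44666} = - \frac{2259893}{11121834}$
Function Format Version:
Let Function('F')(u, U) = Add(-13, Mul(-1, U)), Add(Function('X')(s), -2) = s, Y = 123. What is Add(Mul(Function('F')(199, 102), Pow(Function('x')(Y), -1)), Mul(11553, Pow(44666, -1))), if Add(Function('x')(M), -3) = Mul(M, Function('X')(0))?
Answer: Rational(-2259893, 11121834) ≈ -0.20319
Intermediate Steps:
Function('X')(s) = Add(2, s)
Function('x')(M) = Add(3, Mul(2, M)) (Function('x')(M) = Add(3, Mul(M, Add(2, 0))) = Add(3, Mul(M, 2)) = Add(3, Mul(2, M)))
Add(Mul(Function('F')(199, 102), Pow(Function('x')(Y), -1)), Mul(11553, Pow(44666, -1))) = Add(Mul(Add(-13, Mul(-1, 102)), Pow(Add(3, Mul(2, 123)), -1)), Mul(11553, Pow(44666, -1))) = Add(Mul(Add(-13, -102), Pow(Add(3, 246), -1)), Mul(11553, Rational(1, 44666))) = Add(Mul(-115, Pow(249, -1)), Rational(11553, 44666)) = Add(Mul(-115, Rational(1, 249)), Rational(11553, 44666)) = Add(Rational(-115, 249), Rational(11553, 44666)) = Rational(-2259893, 11121834)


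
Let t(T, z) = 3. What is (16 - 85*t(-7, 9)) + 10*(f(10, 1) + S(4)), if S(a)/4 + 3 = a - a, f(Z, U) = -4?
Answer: -399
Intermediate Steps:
S(a) = -12 (S(a) = -12 + 4*(a - a) = -12 + 4*0 = -12 + 0 = -12)
(16 - 85*t(-7, 9)) + 10*(f(10, 1) + S(4)) = (16 - 85*3) + 10*(-4 - 12) = (16 - 255) + 10*(-16) = -239 - 160 = -399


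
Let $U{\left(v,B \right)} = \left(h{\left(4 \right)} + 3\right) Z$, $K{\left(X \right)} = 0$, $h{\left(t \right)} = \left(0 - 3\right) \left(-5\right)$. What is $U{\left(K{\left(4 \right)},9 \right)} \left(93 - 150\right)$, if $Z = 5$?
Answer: $-5130$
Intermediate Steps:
$h{\left(t \right)} = 15$ ($h{\left(t \right)} = \left(-3\right) \left(-5\right) = 15$)
$U{\left(v,B \right)} = 90$ ($U{\left(v,B \right)} = \left(15 + 3\right) 5 = 18 \cdot 5 = 90$)
$U{\left(K{\left(4 \right)},9 \right)} \left(93 - 150\right) = 90 \left(93 - 150\right) = 90 \left(-57\right) = -5130$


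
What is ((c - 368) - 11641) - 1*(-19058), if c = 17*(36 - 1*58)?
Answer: 6675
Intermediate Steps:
c = -374 (c = 17*(36 - 58) = 17*(-22) = -374)
((c - 368) - 11641) - 1*(-19058) = ((-374 - 368) - 11641) - 1*(-19058) = (-742 - 11641) + 19058 = -12383 + 19058 = 6675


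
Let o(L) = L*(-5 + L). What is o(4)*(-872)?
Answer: 3488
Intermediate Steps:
o(4)*(-872) = (4*(-5 + 4))*(-872) = (4*(-1))*(-872) = -4*(-872) = 3488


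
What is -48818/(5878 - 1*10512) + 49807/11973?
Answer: 58235968/3963063 ≈ 14.695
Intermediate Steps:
-48818/(5878 - 1*10512) + 49807/11973 = -48818/(5878 - 10512) + 49807*(1/11973) = -48818/(-4634) + 49807/11973 = -48818*(-1/4634) + 49807/11973 = 3487/331 + 49807/11973 = 58235968/3963063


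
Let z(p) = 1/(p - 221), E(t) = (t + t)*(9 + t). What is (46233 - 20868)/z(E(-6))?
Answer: -6518805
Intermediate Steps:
E(t) = 2*t*(9 + t) (E(t) = (2*t)*(9 + t) = 2*t*(9 + t))
z(p) = 1/(-221 + p)
(46233 - 20868)/z(E(-6)) = (46233 - 20868)/(1/(-221 + 2*(-6)*(9 - 6))) = 25365/(1/(-221 + 2*(-6)*3)) = 25365/(1/(-221 - 36)) = 25365/(1/(-257)) = 25365/(-1/257) = 25365*(-257) = -6518805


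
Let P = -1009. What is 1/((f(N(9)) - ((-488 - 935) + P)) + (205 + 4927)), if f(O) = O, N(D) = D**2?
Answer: 1/7645 ≈ 0.00013080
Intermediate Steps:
1/((f(N(9)) - ((-488 - 935) + P)) + (205 + 4927)) = 1/((9**2 - ((-488 - 935) - 1009)) + (205 + 4927)) = 1/((81 - (-1423 - 1009)) + 5132) = 1/((81 - 1*(-2432)) + 5132) = 1/((81 + 2432) + 5132) = 1/(2513 + 5132) = 1/7645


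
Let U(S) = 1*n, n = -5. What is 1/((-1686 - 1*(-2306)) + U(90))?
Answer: 1/615 ≈ 0.0016260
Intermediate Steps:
U(S) = -5 (U(S) = 1*(-5) = -5)
1/((-1686 - 1*(-2306)) + U(90)) = 1/((-1686 - 1*(-2306)) - 5) = 1/((-1686 + 2306) - 5) = 1/(620 - 5) = 1/615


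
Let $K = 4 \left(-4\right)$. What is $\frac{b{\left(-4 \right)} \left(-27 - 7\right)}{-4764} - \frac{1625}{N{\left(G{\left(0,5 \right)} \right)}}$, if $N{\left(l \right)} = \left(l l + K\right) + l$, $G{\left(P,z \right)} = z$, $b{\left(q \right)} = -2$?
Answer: $- \frac{1935613}{16674} \approx -116.09$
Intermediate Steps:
$K = -16$
$N{\left(l \right)} = -16 + l + l^{2}$ ($N{\left(l \right)} = \left(l l - 16\right) + l = \left(l^{2} - 16\right) + l = \left(-16 + l^{2}\right) + l = -16 + l + l^{2}$)
$\frac{b{\left(-4 \right)} \left(-27 - 7\right)}{-4764} - \frac{1625}{N{\left(G{\left(0,5 \right)} \right)}} = \frac{\left(-2\right) \left(-27 - 7\right)}{-4764} - \frac{1625}{-16 + 5 + 5^{2}} = \left(-2\right) \left(-34\right) \left(- \frac{1}{4764}\right) - \frac{1625}{-16 + 5 + 25} = 68 \left(- \frac{1}{4764}\right) - \frac{1625}{14} = - \frac{17}{1191} - \frac{1625}{14} = - \frac{1935613}{16674}$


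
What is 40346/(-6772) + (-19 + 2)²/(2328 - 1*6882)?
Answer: -23211599/3854961 ≈ -6.0212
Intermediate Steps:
40346/(-6772) + (-19 + 2)²/(2328 - 1*6882) = 40346*(-1/6772) + (-17)²/(2328 - 6882) = -20173/3386 + 289/(-4554) = -20173/3386 + 289*(-1/4554) = -20173/3386 - 289/4554 = -23211599/3854961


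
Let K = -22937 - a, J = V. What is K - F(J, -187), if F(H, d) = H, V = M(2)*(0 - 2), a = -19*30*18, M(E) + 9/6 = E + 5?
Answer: -12666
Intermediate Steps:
M(E) = 7/2 + E (M(E) = -3/2 + (E + 5) = -3/2 + (5 + E) = 7/2 + E)
a = -10260 (a = -570*18 = -10260)
V = -11 (V = (7/2 + 2)*(0 - 2) = (11/2)*(-2) = -11)
J = -11
K = -12677 (K = -22937 - 1*(-10260) = -22937 + 10260 = -12677)
K - F(J, -187) = -12677 - 1*(-11) = -12677 + 11 = -12666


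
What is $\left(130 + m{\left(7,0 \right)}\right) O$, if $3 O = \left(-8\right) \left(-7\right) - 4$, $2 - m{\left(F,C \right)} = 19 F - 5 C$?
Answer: $- \frac{52}{3} \approx -17.333$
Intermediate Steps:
$m{\left(F,C \right)} = 2 - 19 F + 5 C$ ($m{\left(F,C \right)} = 2 - \left(19 F - 5 C\right) = 2 - \left(- 5 C + 19 F\right) = 2 + \left(- 19 F + 5 C\right) = 2 - 19 F + 5 C$)
$O = \frac{52}{3}$ ($O = \frac{\left(-8\right) \left(-7\right) - 4}{3} = \frac{56 - 4}{3} = \frac{1}{3} \cdot 52 = \frac{52}{3} \approx 17.333$)
$\left(130 + m{\left(7,0 \right)}\right) O = \left(130 + \left(2 - 133 + 5 \cdot 0\right)\right) \frac{52}{3} = \left(130 + \left(2 - 133 + 0\right)\right) \frac{52}{3} = \left(130 - 131\right) \frac{52}{3} = \left(-1\right) \frac{52}{3} = - \frac{52}{3}$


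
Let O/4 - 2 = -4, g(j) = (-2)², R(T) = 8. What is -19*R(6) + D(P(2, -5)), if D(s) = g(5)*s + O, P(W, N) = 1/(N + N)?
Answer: -802/5 ≈ -160.40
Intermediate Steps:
g(j) = 4
P(W, N) = 1/(2*N)
O = -8 (O = 8 + 4*(-4) = 8 - 16 = -8)
D(s) = -8 + 4*s (D(s) = 4*s - 8 = -8 + 4*s)
-19*R(6) + D(P(2, -5)) = -19*8 + (-8 + 4*((½)/(-5))) = -152 + (-8 + 4*((½)*(-⅕))) = -152 + (-8 + 4*(-⅒)) = -152 + (-8 - ⅖) = -152 - 42/5 = -802/5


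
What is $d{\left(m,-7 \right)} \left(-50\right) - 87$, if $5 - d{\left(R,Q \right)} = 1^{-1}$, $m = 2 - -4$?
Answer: $-287$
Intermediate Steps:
$m = 6$ ($m = 2 + 4 = 6$)
$d{\left(R,Q \right)} = 4$ ($d{\left(R,Q \right)} = 5 - 1^{-1} = 5 - 1 = 4$)
$d{\left(m,-7 \right)} \left(-50\right) - 87 = 4 \left(-50\right) - 87 = -200 - 87 = -287$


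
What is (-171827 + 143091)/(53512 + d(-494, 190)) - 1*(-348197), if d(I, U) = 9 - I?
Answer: 18807832219/54015 ≈ 3.4820e+5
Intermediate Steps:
(-171827 + 143091)/(53512 + d(-494, 190)) - 1*(-348197) = (-171827 + 143091)/(53512 + (9 - 1*(-494))) - 1*(-348197) = -28736/(53512 + (9 + 494)) + 348197 = -28736/(53512 + 503) + 348197 = -28736/54015 + 348197 = 18807832219/54015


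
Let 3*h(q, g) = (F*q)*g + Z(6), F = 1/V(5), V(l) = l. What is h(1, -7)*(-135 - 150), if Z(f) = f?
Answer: -437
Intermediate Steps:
F = ⅕ (F = 1/5 = ⅕ ≈ 0.20000)
h(q, g) = 2 + g*q/15 (h(q, g) = ((q/5)*g + 6)/3 = (g*q/5 + 6)/3 = (6 + g*q/5)/3 = 2 + g*q/15)
h(1, -7)*(-135 - 150) = (2 + (1/15)*(-7)*1)*(-135 - 150) = (2 - 7/15)*(-285) = (23/15)*(-285) = -437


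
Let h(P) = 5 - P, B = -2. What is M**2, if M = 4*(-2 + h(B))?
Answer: 400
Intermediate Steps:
M = 20 (M = 4*(-2 + (5 - 1*(-2))) = 4*(-2 + (5 + 2)) = 4*(-2 + 7) = 4*5 = 20)
M**2 = 20**2 = 400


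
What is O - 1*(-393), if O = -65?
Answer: 328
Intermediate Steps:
O - 1*(-393) = -65 - 1*(-393) = -65 + 393 = 328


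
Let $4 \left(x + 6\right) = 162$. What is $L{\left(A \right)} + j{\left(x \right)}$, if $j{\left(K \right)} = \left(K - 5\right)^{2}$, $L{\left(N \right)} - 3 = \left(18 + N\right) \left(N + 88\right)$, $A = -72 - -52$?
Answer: $\frac{2949}{4} \approx 737.25$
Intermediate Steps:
$A = -20$ ($A = -72 + 52 = -20$)
$L{\left(N \right)} = 3 + \left(18 + N\right) \left(88 + N\right)$ ($L{\left(N \right)} = 3 + \left(18 + N\right) \left(N + 88\right) = 3 + \left(18 + N\right) \left(88 + N\right)$)
$x = \frac{69}{2}$ ($x = -6 + \frac{1}{4} \cdot 162 = -6 + \frac{81}{2} = \frac{69}{2} \approx 34.5$)
$j{\left(K \right)} = \left(-5 + K\right)^{2}$
$L{\left(A \right)} + j{\left(x \right)} = \left(1587 + \left(-20\right)^{2} + 106 \left(-20\right)\right) + \left(-5 + \frac{69}{2}\right)^{2} = \left(1587 + 400 - 2120\right) + \left(\frac{59}{2}\right)^{2} = -133 + \frac{3481}{4} = \frac{2949}{4}$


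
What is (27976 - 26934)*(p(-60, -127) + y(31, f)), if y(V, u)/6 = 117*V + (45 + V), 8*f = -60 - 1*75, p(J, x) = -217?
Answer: 22925042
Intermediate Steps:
f = -135/8 (f = (-60 - 1*75)/8 = (-60 - 75)/8 = (⅛)*(-135) = -135/8 ≈ -16.875)
y(V, u) = 270 + 708*V (y(V, u) = 6*(117*V + (45 + V)) = 6*(45 + 118*V) = 270 + 708*V)
(27976 - 26934)*(p(-60, -127) + y(31, f)) = (27976 - 26934)*(-217 + (270 + 708*31)) = 1042*(-217 + (270 + 21948)) = 1042*(-217 + 22218) = 1042*22001 = 22925042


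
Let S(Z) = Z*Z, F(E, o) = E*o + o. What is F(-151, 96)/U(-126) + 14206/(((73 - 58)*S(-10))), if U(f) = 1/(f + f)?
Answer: 2721607103/750 ≈ 3.6288e+6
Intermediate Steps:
F(E, o) = o + E*o
S(Z) = Z**2
U(f) = 1/(2*f)
F(-151, 96)/U(-126) + 14206/(((73 - 58)*S(-10))) = (96*(1 - 151))/(((1/2)/(-126))) + 14206/(((73 - 58)*(-10)**2)) = (96*(-150))/(((1/2)*(-1/126))) + 14206/((15*100)) = -14400/(-1/252) + 14206/1500 = -14400*(-252) + 14206*(1/1500) = 3628800 + 7103/750 = 2721607103/750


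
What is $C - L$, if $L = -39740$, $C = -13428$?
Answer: $26312$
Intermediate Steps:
$C - L = -13428 - -39740 = -13428 + 39740 = 26312$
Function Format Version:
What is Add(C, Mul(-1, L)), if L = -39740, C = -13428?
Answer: 26312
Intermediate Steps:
Add(C, Mul(-1, L)) = Add(-13428, Mul(-1, -39740)) = Add(-13428, 39740) = 26312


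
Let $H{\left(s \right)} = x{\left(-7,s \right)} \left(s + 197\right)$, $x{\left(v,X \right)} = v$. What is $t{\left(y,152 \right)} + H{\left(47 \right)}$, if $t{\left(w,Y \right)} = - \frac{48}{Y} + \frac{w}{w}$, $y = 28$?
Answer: $- \frac{32439}{19} \approx -1707.3$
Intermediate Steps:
$t{\left(w,Y \right)} = 1 - \frac{48}{Y}$ ($t{\left(w,Y \right)} = - \frac{48}{Y} + 1 = 1 - \frac{48}{Y}$)
$H{\left(s \right)} = -1379 - 7 s$ ($H{\left(s \right)} = - 7 \left(s + 197\right) = - 7 \left(197 + s\right) = -1379 - 7 s$)
$t{\left(y,152 \right)} + H{\left(47 \right)} = \frac{-48 + 152}{152} - 1708 = \frac{1}{152} \cdot 104 - 1708 = \frac{13}{19} - 1708 = - \frac{32439}{19}$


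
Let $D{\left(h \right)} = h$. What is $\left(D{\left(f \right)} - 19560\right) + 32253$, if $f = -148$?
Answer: $12545$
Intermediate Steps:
$\left(D{\left(f \right)} - 19560\right) + 32253 = \left(-148 - 19560\right) + 32253 = -19708 + 32253 = 12545$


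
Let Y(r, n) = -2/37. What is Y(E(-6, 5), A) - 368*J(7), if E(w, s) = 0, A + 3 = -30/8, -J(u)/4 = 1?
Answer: 54462/37 ≈ 1471.9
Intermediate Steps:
J(u) = -4 (J(u) = -4*1 = -4)
A = -27/4 (A = -3 - 30/8 = -3 - 30*⅛ = -3 - 15/4 = -27/4 ≈ -6.7500)
Y(r, n) = -2/37 (Y(r, n) = -2*1/37 = -2/37)
Y(E(-6, 5), A) - 368*J(7) = -2/37 - 368*(-4) = -2/37 + 1472 = 54462/37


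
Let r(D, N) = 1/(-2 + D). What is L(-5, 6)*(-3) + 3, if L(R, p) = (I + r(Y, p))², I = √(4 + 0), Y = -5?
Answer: -360/49 ≈ -7.3469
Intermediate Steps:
I = 2 (I = √4 = 2)
L(R, p) = 169/49 (L(R, p) = (2 + 1/(-2 - 5))² = (2 + 1/(-7))² = (2 - ⅐)² = (13/7)² = 169/49)
L(-5, 6)*(-3) + 3 = (169/49)*(-3) + 3 = -507/49 + 3 = -360/49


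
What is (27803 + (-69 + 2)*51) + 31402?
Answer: 55788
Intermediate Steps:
(27803 + (-69 + 2)*51) + 31402 = (27803 - 67*51) + 31402 = (27803 - 3417) + 31402 = 24386 + 31402 = 55788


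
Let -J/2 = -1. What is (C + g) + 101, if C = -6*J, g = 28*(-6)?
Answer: -79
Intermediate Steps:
J = 2 (J = -2*(-1) = 2)
g = -168
C = -12 (C = -6*2 = -12)
(C + g) + 101 = (-12 - 168) + 101 = -180 + 101 = -79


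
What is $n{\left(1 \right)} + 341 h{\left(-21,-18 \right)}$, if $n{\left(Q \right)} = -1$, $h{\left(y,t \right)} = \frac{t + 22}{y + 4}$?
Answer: $- \frac{1381}{17} \approx -81.235$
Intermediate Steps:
$h{\left(y,t \right)} = \frac{22 + t}{4 + y}$
$n{\left(1 \right)} + 341 h{\left(-21,-18 \right)} = -1 + 341 \frac{22 - 18}{4 - 21} = -1 + 341 \frac{1}{-17} \cdot 4 = -1 + 341 \left(\left(- \frac{1}{17}\right) 4\right) = -1 + 341 \left(- \frac{4}{17}\right) = -1 - \frac{1364}{17} = - \frac{1381}{17}$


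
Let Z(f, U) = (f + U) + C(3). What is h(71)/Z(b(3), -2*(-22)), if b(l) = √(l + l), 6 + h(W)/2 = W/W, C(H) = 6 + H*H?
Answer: -118/695 + 2*√6/695 ≈ -0.16274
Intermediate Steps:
C(H) = 6 + H²
h(W) = -10 (h(W) = -12 + 2*(W/W) = -12 + 2*1 = -12 + 2 = -10)
b(l) = √2*√l (b(l) = √(2*l) = √2*√l)
Z(f, U) = 15 + U + f (Z(f, U) = (f + U) + (6 + 3²) = (U + f) + (6 + 9) = (U + f) + 15 = 15 + U + f)
h(71)/Z(b(3), -2*(-22)) = -10/(15 - 2*(-22) + √2*√3) = -10/(15 + 44 + √6) = -10/(59 + √6)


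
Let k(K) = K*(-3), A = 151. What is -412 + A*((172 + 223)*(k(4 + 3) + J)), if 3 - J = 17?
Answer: -2087987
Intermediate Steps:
J = -14 (J = 3 - 1*17 = 3 - 17 = -14)
k(K) = -3*K
-412 + A*((172 + 223)*(k(4 + 3) + J)) = -412 + 151*((172 + 223)*(-3*(4 + 3) - 14)) = -412 + 151*(395*(-3*7 - 14)) = -412 + 151*(395*(-21 - 14)) = -412 + 151*(395*(-35)) = -412 + 151*(-13825) = -412 - 2087575 = -2087987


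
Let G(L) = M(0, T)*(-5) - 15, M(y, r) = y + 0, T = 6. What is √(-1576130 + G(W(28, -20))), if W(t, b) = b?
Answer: I*√1576145 ≈ 1255.4*I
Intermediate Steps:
M(y, r) = y
G(L) = -15 (G(L) = 0*(-5) - 15 = 0 - 15 = -15)
√(-1576130 + G(W(28, -20))) = √(-1576130 - 15) = √(-1576145) = I*√1576145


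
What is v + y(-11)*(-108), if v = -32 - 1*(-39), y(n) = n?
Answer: 1195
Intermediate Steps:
v = 7 (v = -32 + 39 = 7)
v + y(-11)*(-108) = 7 - 11*(-108) = 7 + 1188 = 1195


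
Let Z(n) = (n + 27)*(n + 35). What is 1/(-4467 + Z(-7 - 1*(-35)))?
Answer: -1/1002 ≈ -0.00099800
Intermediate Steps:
Z(n) = (27 + n)*(35 + n)
1/(-4467 + Z(-7 - 1*(-35))) = 1/(-4467 + (945 + (-7 - 1*(-35))² + 62*(-7 - 1*(-35)))) = 1/(-4467 + (945 + (-7 + 35)² + 62*(-7 + 35))) = 1/(-4467 + (945 + 28² + 62*28)) = 1/(-4467 + (945 + 784 + 1736)) = 1/(-4467 + 3465) = 1/(-1002) = -1/1002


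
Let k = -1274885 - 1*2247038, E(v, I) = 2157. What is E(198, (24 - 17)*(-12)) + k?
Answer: -3519766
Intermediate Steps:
k = -3521923 (k = -1274885 - 2247038 = -3521923)
E(198, (24 - 17)*(-12)) + k = 2157 - 3521923 = -3519766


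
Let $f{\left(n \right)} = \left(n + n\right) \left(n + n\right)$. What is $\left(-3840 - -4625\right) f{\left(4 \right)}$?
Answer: $50240$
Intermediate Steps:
$f{\left(n \right)} = 4 n^{2}$ ($f{\left(n \right)} = 2 n 2 n = 4 n^{2}$)
$\left(-3840 - -4625\right) f{\left(4 \right)} = \left(-3840 - -4625\right) 4 \cdot 4^{2} = \left(-3840 + 4625\right) 4 \cdot 16 = 785 \cdot 64 = 50240$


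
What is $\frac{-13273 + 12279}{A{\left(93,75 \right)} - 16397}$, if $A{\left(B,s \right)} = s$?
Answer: $\frac{497}{8161} \approx 0.060899$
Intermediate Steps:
$\frac{-13273 + 12279}{A{\left(93,75 \right)} - 16397} = \frac{-13273 + 12279}{75 - 16397} = - \frac{994}{-16322} = \left(-994\right) \left(- \frac{1}{16322}\right) = \frac{497}{8161}$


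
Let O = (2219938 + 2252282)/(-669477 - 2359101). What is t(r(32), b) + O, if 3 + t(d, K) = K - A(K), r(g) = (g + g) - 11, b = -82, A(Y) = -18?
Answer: -34564491/504763 ≈ -68.477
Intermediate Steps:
r(g) = -11 + 2*g (r(g) = 2*g - 11 = -11 + 2*g)
t(d, K) = 15 + K (t(d, K) = -3 + (K - 1*(-18)) = -3 + (K + 18) = -3 + (18 + K) = 15 + K)
O = -745370/504763 (O = 4472220/(-3028578) = 4472220*(-1/3028578) = -745370/504763 ≈ -1.4767)
t(r(32), b) + O = (15 - 82) - 745370/504763 = -67 - 745370/504763 = -34564491/504763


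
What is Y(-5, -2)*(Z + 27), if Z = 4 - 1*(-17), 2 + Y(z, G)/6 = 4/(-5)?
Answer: -4032/5 ≈ -806.40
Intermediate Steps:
Y(z, G) = -84/5 (Y(z, G) = -12 + 6*(4/(-5)) = -12 + 6*(4*(-⅕)) = -12 + 6*(-⅘) = -12 - 24/5 = -84/5)
Z = 21 (Z = 4 + 17 = 21)
Y(-5, -2)*(Z + 27) = -84*(21 + 27)/5 = -84/5*48 = -4032/5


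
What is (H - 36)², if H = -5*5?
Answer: 3721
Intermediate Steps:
H = -25
(H - 36)² = (-25 - 36)² = (-61)² = 3721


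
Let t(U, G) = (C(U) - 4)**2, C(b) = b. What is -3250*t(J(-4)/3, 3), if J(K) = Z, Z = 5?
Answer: -159250/9 ≈ -17694.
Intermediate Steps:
J(K) = 5
t(U, G) = (-4 + U)**2 (t(U, G) = (U - 4)**2 = (-4 + U)**2)
-3250*t(J(-4)/3, 3) = -3250*(-4 + 5/3)**2 = -3250*(-7/3)**2 = -3250*49/9 = -159250/9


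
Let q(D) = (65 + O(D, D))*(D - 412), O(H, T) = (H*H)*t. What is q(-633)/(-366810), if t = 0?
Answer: 13585/73362 ≈ 0.18518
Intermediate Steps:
O(H, T) = 0 (O(H, T) = (H*H)*0 = H²*0 = 0)
q(D) = -26780 + 65*D (q(D) = (65 + 0)*(D - 412) = 65*(-412 + D) = -26780 + 65*D)
q(-633)/(-366810) = (-26780 + 65*(-633))/(-366810) = (-26780 - 41145)*(-1/366810) = -67925*(-1/366810) = 13585/73362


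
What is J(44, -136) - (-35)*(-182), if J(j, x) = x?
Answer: -6506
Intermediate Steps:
J(44, -136) - (-35)*(-182) = -136 - (-35)*(-182) = -136 - 1*6370 = -136 - 6370 = -6506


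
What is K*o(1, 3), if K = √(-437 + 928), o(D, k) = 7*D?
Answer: 7*√491 ≈ 155.11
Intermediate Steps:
K = √491 ≈ 22.159
K*o(1, 3) = √491*(7*1) = √491*7 = 7*√491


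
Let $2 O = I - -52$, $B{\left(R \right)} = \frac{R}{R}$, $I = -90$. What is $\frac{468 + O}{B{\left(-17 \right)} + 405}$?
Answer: $\frac{449}{406} \approx 1.1059$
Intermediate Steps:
$B{\left(R \right)} = 1$
$O = -19$ ($O = \frac{-90 - -52}{2} = \frac{-90 + 52}{2} = \frac{1}{2} \left(-38\right) = -19$)
$\frac{468 + O}{B{\left(-17 \right)} + 405} = \frac{468 - 19}{1 + 405} = \frac{449}{406}$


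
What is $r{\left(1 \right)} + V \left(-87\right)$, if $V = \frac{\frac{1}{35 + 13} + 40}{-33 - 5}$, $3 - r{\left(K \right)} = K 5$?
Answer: $\frac{54493}{608} \approx 89.627$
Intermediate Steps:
$r{\left(K \right)} = 3 - 5 K$ ($r{\left(K \right)} = 3 - K 5 = 3 - 5 K$)
$V = - \frac{1921}{1824}$ ($V = \frac{\frac{1}{48} + 40}{-38} = \left(\frac{1}{48} + 40\right) \left(- \frac{1}{38}\right) = \frac{1921}{48} \left(- \frac{1}{38}\right) = - \frac{1921}{1824} \approx -1.0532$)
$r{\left(1 \right)} + V \left(-87\right) = \left(3 - 5\right) - - \frac{55709}{608} = \left(3 - 5\right) + \frac{55709}{608} = -2 + \frac{55709}{608} = \frac{54493}{608}$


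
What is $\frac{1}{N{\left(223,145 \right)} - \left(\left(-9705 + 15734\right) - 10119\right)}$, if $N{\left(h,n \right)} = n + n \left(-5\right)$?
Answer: $\frac{1}{3510} \approx 0.0002849$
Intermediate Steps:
$N{\left(h,n \right)} = - 4 n$ ($N{\left(h,n \right)} = n - 5 n = - 4 n$)
$\frac{1}{N{\left(223,145 \right)} - \left(\left(-9705 + 15734\right) - 10119\right)} = \frac{1}{\left(-4\right) 145 - \left(\left(-9705 + 15734\right) - 10119\right)} = \frac{1}{-580 - \left(6029 - 10119\right)} = \frac{1}{-580 - -4090} = \frac{1}{-580 + 4090} = \frac{1}{3510}$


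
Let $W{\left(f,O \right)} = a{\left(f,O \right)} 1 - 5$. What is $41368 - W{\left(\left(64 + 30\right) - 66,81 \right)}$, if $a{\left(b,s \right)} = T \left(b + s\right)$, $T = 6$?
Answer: $40719$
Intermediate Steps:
$a{\left(b,s \right)} = 6 b + 6 s$ ($a{\left(b,s \right)} = 6 \left(b + s\right) = 6 b + 6 s$)
$W{\left(f,O \right)} = -5 + 6 O + 6 f$ ($W{\left(f,O \right)} = \left(6 f + 6 O\right) 1 - 5 = \left(6 O + 6 f\right) 1 - 5 = \left(6 O + 6 f\right) - 5 = -5 + 6 O + 6 f$)
$41368 - W{\left(\left(64 + 30\right) - 66,81 \right)} = 41368 - \left(-5 + 6 \cdot 81 + 6 \left(\left(64 + 30\right) - 66\right)\right) = 41368 - \left(-5 + 486 + 6 \left(94 - 66\right)\right) = 41368 - \left(-5 + 486 + 6 \cdot 28\right) = 41368 - \left(-5 + 486 + 168\right) = 41368 - 649 = 40719$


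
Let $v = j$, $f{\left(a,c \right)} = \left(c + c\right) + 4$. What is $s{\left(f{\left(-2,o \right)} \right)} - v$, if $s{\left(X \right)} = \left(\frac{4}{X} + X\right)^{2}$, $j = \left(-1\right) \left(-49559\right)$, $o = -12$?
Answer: $- \frac{1228774}{25} \approx -49151.0$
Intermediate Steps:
$j = 49559$
$f{\left(a,c \right)} = 4 + 2 c$ ($f{\left(a,c \right)} = 2 c + 4 = 4 + 2 c$)
$v = 49559$
$s{\left(X \right)} = \left(X + \frac{4}{X}\right)^{2}$
$s{\left(f{\left(-2,o \right)} \right)} - v = \frac{\left(4 + \left(4 + 2 \left(-12\right)\right)^{2}\right)^{2}}{\left(4 + 2 \left(-12\right)\right)^{2}} - 49559 = \frac{\left(4 + \left(4 - 24\right)^{2}\right)^{2}}{\left(4 - 24\right)^{2}} - 49559 = \frac{\left(4 + \left(-20\right)^{2}\right)^{2}}{400} - 49559 = \frac{\left(4 + 400\right)^{2}}{400} - 49559 = \frac{404^{2}}{400} - 49559 = \frac{1}{400} \cdot 163216 - 49559 = \frac{10201}{25} - 49559 = - \frac{1228774}{25}$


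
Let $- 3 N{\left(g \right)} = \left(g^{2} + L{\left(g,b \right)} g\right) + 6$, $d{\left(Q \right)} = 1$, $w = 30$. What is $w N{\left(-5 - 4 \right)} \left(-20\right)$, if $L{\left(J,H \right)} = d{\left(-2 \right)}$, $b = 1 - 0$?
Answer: $15600$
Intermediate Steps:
$b = 1$ ($b = 1 + 0 = 1$)
$L{\left(J,H \right)} = 1$
$N{\left(g \right)} = -2 - \frac{g}{3} - \frac{g^{2}}{3}$ ($N{\left(g \right)} = - \frac{\left(g^{2} + 1 g\right) + 6}{3} = - \frac{\left(g^{2} + g\right) + 6}{3} = - \frac{\left(g + g^{2}\right) + 6}{3} = - \frac{6 + g + g^{2}}{3} = -2 - \frac{g}{3} - \frac{g^{2}}{3}$)
$w N{\left(-5 - 4 \right)} \left(-20\right) = 30 \left(-2 - \frac{-5 - 4}{3} - \frac{\left(-5 - 4\right)^{2}}{3}\right) \left(-20\right) = 30 \left(-2 - -3 - \frac{\left(-9\right)^{2}}{3}\right) \left(-20\right) = 30 \left(-2 + 3 - 27\right) \left(-20\right) = 30 \left(-26\right) \left(-20\right) = \left(-780\right) \left(-20\right) = 15600$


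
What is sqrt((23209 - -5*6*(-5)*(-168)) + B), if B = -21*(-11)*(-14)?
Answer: 5*sqrt(1807) ≈ 212.54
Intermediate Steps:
B = -3234 (B = 231*(-14) = -3234)
sqrt((23209 - -5*6*(-5)*(-168)) + B) = sqrt((23209 - -5*6*(-5)*(-168)) - 3234) = sqrt((23209 - (-30*(-5))*(-168)) - 3234) = sqrt((23209 - 150*(-168)) - 3234) = sqrt((23209 - 1*(-25200)) - 3234) = sqrt((23209 + 25200) - 3234) = sqrt(48409 - 3234) = sqrt(45175) = 5*sqrt(1807)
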